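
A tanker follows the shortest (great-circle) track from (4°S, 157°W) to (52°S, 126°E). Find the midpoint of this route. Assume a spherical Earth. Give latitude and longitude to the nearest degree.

≈ (34°S, 175°E)

Write both endpoints as unit vectors p₁, p₂ with components (cos φ cos λ, cos φ sin λ, sin φ).
The central angle between the endpoints is δ = arccos(p₁·p₂) ≈ 1.376 rad (78.9°).
Interpolate at f = 1/2 with slerp weights a = sin((1−f)δ)/sin δ ≈ 0.647, b = sin(fδ)/sin δ ≈ 0.647.
p = a·p₁ + b·p₂ ≈ (-0.829, 0.070, -0.555); φ = arcsin(p_z) ≈ -33.73°, λ = atan2(p_y, p_x) ≈ 175.16°.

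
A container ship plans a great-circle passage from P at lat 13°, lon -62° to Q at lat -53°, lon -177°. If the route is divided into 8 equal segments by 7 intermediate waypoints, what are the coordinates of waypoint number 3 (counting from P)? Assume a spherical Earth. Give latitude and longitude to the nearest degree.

≈ lat -22°, lon -88°

Write both endpoints as unit vectors p₁, p₂ with components (cos φ cos λ, cos φ sin λ, sin φ).
The central angle between the endpoints is δ = arccos(p₁·p₂) ≈ 2.012 rad (115.3°).
Interpolate at f = 3/8 with slerp weights a = sin((1−f)δ)/sin δ ≈ 1.052, b = sin(fδ)/sin δ ≈ 0.758.
p = a·p₁ + b·p₂ ≈ (0.026, -0.929, -0.368); φ = arcsin(p_z) ≈ -21.62°, λ = atan2(p_y, p_x) ≈ -88.40°.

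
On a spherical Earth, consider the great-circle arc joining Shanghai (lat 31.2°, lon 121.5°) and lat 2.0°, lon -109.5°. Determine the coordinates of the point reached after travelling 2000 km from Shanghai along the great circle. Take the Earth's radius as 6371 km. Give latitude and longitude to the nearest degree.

Write both endpoints as unit vectors p₁, p₂ with components (cos φ cos λ, cos φ sin λ, sin φ).
The central angle between the endpoints is δ = arccos(p₁·p₂) ≈ 2.118 rad (121.3°). The total great-circle distance is δ·R ≈ 2.118 × 6371 ≈ 13491 km, so the target fraction is f = 2000/13491 ≈ 0.148.
Interpolate at f ≈ 0.148 with slerp weights a = sin((1−f)δ)/sin δ ≈ 1.139, b = sin(fδ)/sin δ ≈ 0.361.
p = a·p₁ + b·p₂ ≈ (-0.630, 0.490, 0.603); φ = arcsin(p_z) ≈ 37.06°, λ = atan2(p_y, p_x) ≈ 142.10°.

≈ lat 37°, lon 142°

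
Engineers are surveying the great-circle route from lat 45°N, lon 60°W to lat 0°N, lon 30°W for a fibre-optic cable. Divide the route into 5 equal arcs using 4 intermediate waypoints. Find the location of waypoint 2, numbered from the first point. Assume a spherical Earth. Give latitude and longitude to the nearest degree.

≈ lat 28°N, lon 45°W

Write both endpoints as unit vectors p₁, p₂ with components (cos φ cos λ, cos φ sin λ, sin φ).
The central angle between the endpoints is δ = arccos(p₁·p₂) ≈ 0.912 rad (52.2°).
Interpolate at f = 2/5 with slerp weights a = sin((1−f)δ)/sin δ ≈ 0.658, b = sin(fδ)/sin δ ≈ 0.451.
p = a·p₁ + b·p₂ ≈ (0.623, -0.628, 0.465); φ = arcsin(p_z) ≈ 27.73°, λ = atan2(p_y, p_x) ≈ -45.24°.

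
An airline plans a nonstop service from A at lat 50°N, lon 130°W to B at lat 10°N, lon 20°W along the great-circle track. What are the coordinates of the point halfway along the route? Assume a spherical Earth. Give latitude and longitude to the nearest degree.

Convert each endpoint to a unit vector on the sphere (x = cos φ cos λ, y = cos φ sin λ, z = sin φ).
The central angle between the endpoints is δ = arccos(p₁·p₂) ≈ 1.654 rad (94.8°).
Interpolate at f = 1/2 with slerp weights a = sin((1−f)δ)/sin δ ≈ 0.739, b = sin(fδ)/sin δ ≈ 0.739.
p = a·p₁ + b·p₂ ≈ (0.378, -0.612, 0.694); φ = arcsin(p_z) ≈ 43.95°, λ = atan2(p_y, p_x) ≈ -58.30°.

≈ lat 44°N, lon 58°W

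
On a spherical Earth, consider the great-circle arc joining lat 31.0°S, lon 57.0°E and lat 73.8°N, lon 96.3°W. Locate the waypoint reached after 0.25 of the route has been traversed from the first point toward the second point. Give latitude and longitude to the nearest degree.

≈ lat 2°N, lon 51°E

From cos δ = sin φ₁ sin φ₂ + cos φ₁ cos φ₂ cos Δλ, the central angle is δ ≈ 2.358 rad (135.1°).
Interpolate at f = 0.25 with slerp weights a = sin((1−f)δ)/sin δ ≈ 1.389, b = sin(fδ)/sin δ ≈ 0.787.
p = a·p₁ + b·p₂ ≈ (0.624, 0.780, 0.041); φ = arcsin(p_z) ≈ 2.34°, λ = atan2(p_y, p_x) ≈ 51.33°.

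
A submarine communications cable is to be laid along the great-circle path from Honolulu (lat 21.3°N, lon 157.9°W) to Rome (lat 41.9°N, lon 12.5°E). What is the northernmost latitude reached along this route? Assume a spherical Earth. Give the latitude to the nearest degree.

≈ 83°N

The great circle lies in the plane with unit normal n̂ = (p₁ × p₂)/|p₁ × p₂|.
Here n̂_z ≈ +0.129; the vertex latitude is φ_max = arccos|n̂_z| ≈ 82.6°.
Check via Clairaut: cos φ_max = |cos φ₁| · sin C = cos(21.3°)·sin(8.0°) ≈ 0.129, again giving ≈ 82.6°.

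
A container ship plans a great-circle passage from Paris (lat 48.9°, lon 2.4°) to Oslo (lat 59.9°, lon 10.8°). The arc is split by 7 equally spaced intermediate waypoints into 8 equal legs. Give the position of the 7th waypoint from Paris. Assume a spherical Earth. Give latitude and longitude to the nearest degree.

From cos δ = sin φ₁ sin φ₂ + cos φ₁ cos φ₂ cos Δλ, the central angle is δ ≈ 0.210 rad (12.0°).
Interpolate at f = 7/8 with slerp weights a = sin((1−f)δ)/sin δ ≈ 0.126, b = sin(fδ)/sin δ ≈ 0.877.
p = a·p₁ + b·p₂ ≈ (0.514, 0.086, 0.853); φ = arcsin(p_z) ≈ 58.56°, λ = atan2(p_y, p_x) ≈ 9.47°.

≈ lat 59°, lon 9°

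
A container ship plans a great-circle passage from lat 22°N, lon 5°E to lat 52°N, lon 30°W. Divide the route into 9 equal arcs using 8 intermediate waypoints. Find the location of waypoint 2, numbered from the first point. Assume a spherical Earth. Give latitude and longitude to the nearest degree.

≈ lat 29°N, lon 1°W

From cos δ = sin φ₁ sin φ₂ + cos φ₁ cos φ₂ cos Δλ, the central angle is δ ≈ 0.703 rad (40.3°).
Interpolate at f = 2/9 with slerp weights a = sin((1−f)δ)/sin δ ≈ 0.804, b = sin(fδ)/sin δ ≈ 0.241.
p = a·p₁ + b·p₂ ≈ (0.871, -0.009, 0.491); φ = arcsin(p_z) ≈ 29.40°, λ = atan2(p_y, p_x) ≈ -0.60°.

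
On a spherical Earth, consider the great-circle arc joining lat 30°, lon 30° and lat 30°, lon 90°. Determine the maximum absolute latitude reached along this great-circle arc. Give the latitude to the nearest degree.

The great circle lies in the plane with unit normal n̂ = (p₁ × p₂)/|p₁ × p₂|.
Here n̂_z ≈ +0.832; the vertex latitude is φ_max = arccos|n̂_z| ≈ 33.7°.

≈ 34°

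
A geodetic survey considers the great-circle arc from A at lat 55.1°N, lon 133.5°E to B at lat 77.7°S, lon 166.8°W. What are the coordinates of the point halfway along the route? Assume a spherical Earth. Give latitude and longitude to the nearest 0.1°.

≈ lat 12.6°S, lon 148.6°E

The haversine formula gives a central angle δ ≈ 2.404 rad (137.7°) between the endpoints.
Interpolate at f = 1/2 with slerp weights a = sin((1−f)δ)/sin δ ≈ 1.386, b = sin(fδ)/sin δ ≈ 1.386.
p = a·p₁ + b·p₂ ≈ (-0.834, 0.508, -0.218); φ = arcsin(p_z) ≈ -12.56°, λ = atan2(p_y, p_x) ≈ 148.64°.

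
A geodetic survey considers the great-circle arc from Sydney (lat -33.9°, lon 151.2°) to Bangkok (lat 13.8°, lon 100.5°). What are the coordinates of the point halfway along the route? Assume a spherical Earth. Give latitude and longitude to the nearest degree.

≈ lat -11°, lon 124°

Write both endpoints as unit vectors p₁, p₂ with components (cos φ cos λ, cos φ sin λ, sin φ).
The central angle between the endpoints is δ = arccos(p₁·p₂) ≈ 1.184 rad (67.8°).
Interpolate at f = 1/2 with slerp weights a = sin((1−f)δ)/sin δ ≈ 0.602, b = sin(fδ)/sin δ ≈ 0.602.
p = a·p₁ + b·p₂ ≈ (-0.545, 0.816, -0.192); φ = arcsin(p_z) ≈ -11.09°, λ = atan2(p_y, p_x) ≈ 123.72°.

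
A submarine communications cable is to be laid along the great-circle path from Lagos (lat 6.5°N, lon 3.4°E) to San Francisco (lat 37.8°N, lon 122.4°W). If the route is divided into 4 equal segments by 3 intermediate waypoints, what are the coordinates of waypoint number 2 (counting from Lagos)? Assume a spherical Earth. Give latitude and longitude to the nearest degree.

≈ lat 41°N, lon 47°W

Convert each endpoint to a unit vector on the sphere (x = cos φ cos λ, y = cos φ sin λ, z = sin φ).
The central angle between the endpoints is δ = arccos(p₁·p₂) ≈ 1.971 rad (112.9°).
Interpolate at f = 2/4 with slerp weights a = sin((1−f)δ)/sin δ ≈ 0.905, b = sin(fδ)/sin δ ≈ 0.905.
p = a·p₁ + b·p₂ ≈ (0.515, -0.551, 0.657); φ = arcsin(p_z) ≈ 41.10°, λ = atan2(p_y, p_x) ≈ -46.94°.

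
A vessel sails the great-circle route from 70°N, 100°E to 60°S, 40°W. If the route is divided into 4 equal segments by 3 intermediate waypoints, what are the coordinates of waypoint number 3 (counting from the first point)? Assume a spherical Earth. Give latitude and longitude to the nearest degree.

The haversine formula gives a central angle δ ≈ 2.808 rad (160.9°) between the endpoints.
Interpolate at f = 3/4 with slerp weights a = sin((1−f)δ)/sin δ ≈ 1.971, b = sin(fδ)/sin δ ≈ 2.626.
p = a·p₁ + b·p₂ ≈ (0.889, -0.180, -0.422); φ = arcsin(p_z) ≈ -24.95°, λ = atan2(p_y, p_x) ≈ -11.45°.

≈ 25°S, 11°W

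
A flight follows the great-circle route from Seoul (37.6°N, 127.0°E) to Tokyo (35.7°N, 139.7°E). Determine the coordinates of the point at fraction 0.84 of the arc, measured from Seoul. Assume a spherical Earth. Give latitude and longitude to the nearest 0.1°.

From cos δ = sin φ₁ sin φ₂ + cos φ₁ cos φ₂ cos Δλ, the central angle is δ ≈ 0.181 rad (10.4°).
Interpolate at f = 0.84 with slerp weights a = sin((1−f)δ)/sin δ ≈ 0.161, b = sin(fδ)/sin δ ≈ 0.841.
p = a·p₁ + b·p₂ ≈ (-0.598, 0.544, 0.589); φ = arcsin(p_z) ≈ 36.09°, λ = atan2(p_y, p_x) ≈ 137.71°.

≈ 36.1°N, 137.7°E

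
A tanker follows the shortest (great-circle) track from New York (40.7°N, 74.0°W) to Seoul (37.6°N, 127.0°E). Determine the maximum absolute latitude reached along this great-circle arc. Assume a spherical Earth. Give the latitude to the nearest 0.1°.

The great circle lies in the plane with unit normal n̂ = (p₁ × p₂)/|p₁ × p₂|.
Here n̂_z ≈ -0.218; the vertex latitude is φ_max = arccos|n̂_z| ≈ 77.4°.
Check via Clairaut: cos φ_max = |cos φ₁| · sin C = cos(40.7°)·sin(16.7°) ≈ 0.218, again giving ≈ 77.4°.

≈ 77.4°N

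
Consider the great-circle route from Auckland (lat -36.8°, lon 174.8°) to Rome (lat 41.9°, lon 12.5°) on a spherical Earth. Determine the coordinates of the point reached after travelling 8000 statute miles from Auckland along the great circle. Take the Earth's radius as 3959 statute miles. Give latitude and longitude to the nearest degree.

Write both endpoints as unit vectors p₁, p₂ with components (cos φ cos λ, cos φ sin λ, sin φ).
The central angle between the endpoints is δ = arccos(p₁·p₂) ≈ 2.887 rad (165.4°). The total great-circle distance is δ·R ≈ 2.887 × 3959 ≈ 11431 mi, so the target fraction is f = 8000/11431 ≈ 0.700.
Interpolate at f ≈ 0.700 with slerp weights a = sin((1−f)δ)/sin δ ≈ 3.029, b = sin(fδ)/sin δ ≈ 3.579.
p = a·p₁ + b·p₂ ≈ (0.185, 0.796, 0.576); φ = arcsin(p_z) ≈ 35.15°, λ = atan2(p_y, p_x) ≈ 76.90°.

≈ lat 35°, lon 77°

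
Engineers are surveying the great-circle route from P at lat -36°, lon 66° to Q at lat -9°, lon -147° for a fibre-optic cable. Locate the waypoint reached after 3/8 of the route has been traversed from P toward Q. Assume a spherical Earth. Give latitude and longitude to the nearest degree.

≈ lat -58°, lon 131°

Convert each endpoint to a unit vector on the sphere (x = cos φ cos λ, y = cos φ sin λ, z = sin φ).
The central angle between the endpoints is δ = arccos(p₁·p₂) ≈ 2.187 rad (125.3°).
Interpolate at f = 3/8 with slerp weights a = sin((1−f)δ)/sin δ ≈ 1.200, b = sin(fδ)/sin δ ≈ 0.896.
p = a·p₁ + b·p₂ ≈ (-0.348, 0.405, -0.846); φ = arcsin(p_z) ≈ -57.75°, λ = atan2(p_y, p_x) ≈ 130.63°.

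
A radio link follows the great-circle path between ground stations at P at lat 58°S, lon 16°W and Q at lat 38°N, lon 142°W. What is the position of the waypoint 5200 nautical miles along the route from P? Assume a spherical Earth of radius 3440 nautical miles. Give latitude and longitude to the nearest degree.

Write both endpoints as unit vectors p₁, p₂ with components (cos φ cos λ, cos φ sin λ, sin φ).
The central angle between the endpoints is δ = arccos(p₁·p₂) ≈ 2.446 rad (140.1°). The total great-circle distance is δ·R ≈ 2.446 × 3440 ≈ 8414 nmi, so the target fraction is f = 5200/8414 ≈ 0.618.
Interpolate at f ≈ 0.618 with slerp weights a = sin((1−f)δ)/sin δ ≈ 1.255, b = sin(fδ)/sin δ ≈ 1.557.
p = a·p₁ + b·p₂ ≈ (-0.328, -0.939, -0.105); φ = arcsin(p_z) ≈ -6.03°, λ = atan2(p_y, p_x) ≈ -109.26°.

≈ lat 6°S, lon 109°W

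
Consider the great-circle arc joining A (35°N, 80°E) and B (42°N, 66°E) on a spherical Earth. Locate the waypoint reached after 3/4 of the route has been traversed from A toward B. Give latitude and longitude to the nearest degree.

≈ (40°N, 70°E)

From cos δ = sin φ₁ sin φ₂ + cos φ₁ cos φ₂ cos Δλ, the central angle is δ ≈ 0.226 rad (13.0°).
Interpolate at f = 3/4 with slerp weights a = sin((1−f)δ)/sin δ ≈ 0.252, b = sin(fδ)/sin δ ≈ 0.753.
p = a·p₁ + b·p₂ ≈ (0.263, 0.714, 0.648); φ = arcsin(p_z) ≈ 40.41°, λ = atan2(p_y, p_x) ≈ 69.76°.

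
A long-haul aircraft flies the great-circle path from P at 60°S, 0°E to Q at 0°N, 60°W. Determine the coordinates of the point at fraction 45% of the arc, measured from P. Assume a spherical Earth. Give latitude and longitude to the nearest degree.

≈ 36°S, 38°W

From cos δ = sin φ₁ sin φ₂ + cos φ₁ cos φ₂ cos Δλ, the central angle is δ ≈ 1.318 rad (75.5°).
Interpolate at f = 0.45 with slerp weights a = sin((1−f)δ)/sin δ ≈ 0.685, b = sin(fδ)/sin δ ≈ 0.577.
p = a·p₁ + b·p₂ ≈ (0.631, -0.500, -0.593); φ = arcsin(p_z) ≈ -36.38°, λ = atan2(p_y, p_x) ≈ -38.39°.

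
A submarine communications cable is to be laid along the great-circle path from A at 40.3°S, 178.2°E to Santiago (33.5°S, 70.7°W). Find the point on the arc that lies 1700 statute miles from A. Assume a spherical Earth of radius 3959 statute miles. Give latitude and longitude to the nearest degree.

≈ 52°S, 150°W

Convert each endpoint to a unit vector on the sphere (x = cos φ cos λ, y = cos φ sin λ, z = sin φ).
The central angle between the endpoints is δ = arccos(p₁·p₂) ≈ 1.442 rad (82.6°). The total great-circle distance is δ·R ≈ 1.442 × 3959 ≈ 5710 mi, so the target fraction is f = 1700/5710 ≈ 0.298.
Interpolate at f ≈ 0.298 with slerp weights a = sin((1−f)δ)/sin δ ≈ 0.855, b = sin(fδ)/sin δ ≈ 0.420.
p = a·p₁ + b·p₂ ≈ (-0.536, -0.310, -0.785); φ = arcsin(p_z) ≈ -51.72°, λ = atan2(p_y, p_x) ≈ -149.99°.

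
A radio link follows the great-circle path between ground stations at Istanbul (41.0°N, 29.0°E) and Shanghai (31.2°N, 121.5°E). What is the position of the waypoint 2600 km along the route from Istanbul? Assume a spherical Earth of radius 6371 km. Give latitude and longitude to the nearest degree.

Convert each endpoint to a unit vector on the sphere (x = cos φ cos λ, y = cos φ sin λ, z = sin φ).
The central angle between the endpoints is δ = arccos(p₁·p₂) ≈ 1.254 rad (71.8°). The total great-circle distance is δ·R ≈ 1.254 × 6371 ≈ 7988 km, so the target fraction is f = 2600/7988 ≈ 0.325.
Interpolate at f ≈ 0.325 with slerp weights a = sin((1−f)δ)/sin δ ≈ 0.788, b = sin(fδ)/sin δ ≈ 0.418.
p = a·p₁ + b·p₂ ≈ (0.333, 0.593, 0.733); φ = arcsin(p_z) ≈ 47.15°, λ = atan2(p_y, p_x) ≈ 60.66°.

≈ (47°N, 61°E)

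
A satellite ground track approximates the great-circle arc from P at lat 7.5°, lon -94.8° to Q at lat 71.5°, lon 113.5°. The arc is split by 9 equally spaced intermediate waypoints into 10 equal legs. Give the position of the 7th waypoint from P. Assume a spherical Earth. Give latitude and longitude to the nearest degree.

≈ lat 74°, lon -126°

The haversine formula gives a central angle δ ≈ 1.725 rad (98.8°) between the endpoints.
Interpolate at f = 7/10 with slerp weights a = sin((1−f)δ)/sin δ ≈ 0.501, b = sin(fδ)/sin δ ≈ 0.946.
p = a·p₁ + b·p₂ ≈ (-0.161, -0.219, 0.962); φ = arcsin(p_z) ≈ 74.21°, λ = atan2(p_y, p_x) ≈ -126.32°.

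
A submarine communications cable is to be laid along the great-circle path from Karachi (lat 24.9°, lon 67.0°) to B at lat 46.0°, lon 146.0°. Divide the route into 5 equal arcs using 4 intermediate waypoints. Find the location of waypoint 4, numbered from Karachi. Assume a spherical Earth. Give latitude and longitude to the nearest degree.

From cos δ = sin φ₁ sin φ₂ + cos φ₁ cos φ₂ cos Δλ, the central angle is δ ≈ 1.134 rad (65.0°).
Interpolate at f = 4/5 with slerp weights a = sin((1−f)δ)/sin δ ≈ 0.248, b = sin(fδ)/sin δ ≈ 0.869.
p = a·p₁ + b·p₂ ≈ (-0.413, 0.545, 0.730); φ = arcsin(p_z) ≈ 46.88°, λ = atan2(p_y, p_x) ≈ 127.14°.

≈ lat 47°, lon 127°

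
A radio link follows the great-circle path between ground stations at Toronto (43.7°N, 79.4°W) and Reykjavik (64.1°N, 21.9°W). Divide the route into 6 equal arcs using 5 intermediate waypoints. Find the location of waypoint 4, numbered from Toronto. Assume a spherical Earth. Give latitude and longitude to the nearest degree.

Convert each endpoint to a unit vector on the sphere (x = cos φ cos λ, y = cos φ sin λ, z = sin φ).
The central angle between the endpoints is δ = arccos(p₁·p₂) ≈ 0.658 rad (37.7°).
Interpolate at f = 4/6 with slerp weights a = sin((1−f)δ)/sin δ ≈ 0.356, b = sin(fδ)/sin δ ≈ 0.695.
p = a·p₁ + b·p₂ ≈ (0.329, -0.366, 0.871); φ = arcsin(p_z) ≈ 60.53°, λ = atan2(p_y, p_x) ≈ -48.06°.

≈ (61°N, 48°W)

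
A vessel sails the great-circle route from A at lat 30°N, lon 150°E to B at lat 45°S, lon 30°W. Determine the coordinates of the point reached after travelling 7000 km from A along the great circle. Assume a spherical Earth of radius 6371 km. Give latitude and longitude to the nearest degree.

≈ lat 33°S, lon 150°E

Convert each endpoint to a unit vector on the sphere (x = cos φ cos λ, y = cos φ sin λ, z = sin φ).
The central angle between the endpoints is δ = arccos(p₁·p₂) ≈ 2.880 rad (165.0°). The total great-circle distance is δ·R ≈ 2.880 × 6371 ≈ 18347 km, so the target fraction is f = 7000/18347 ≈ 0.382.
Interpolate at f ≈ 0.382 with slerp weights a = sin((1−f)δ)/sin δ ≈ 3.779, b = sin(fδ)/sin δ ≈ 3.441.
p = a·p₁ + b·p₂ ≈ (-0.727, 0.420, -0.544); φ = arcsin(p_z) ≈ -32.95°, λ = atan2(p_y, p_x) ≈ 150.00°.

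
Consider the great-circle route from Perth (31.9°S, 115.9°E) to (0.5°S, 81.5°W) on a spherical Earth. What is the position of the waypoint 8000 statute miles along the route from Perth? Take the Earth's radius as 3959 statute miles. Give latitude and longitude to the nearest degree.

Write both endpoints as unit vectors p₁, p₂ with components (cos φ cos λ, cos φ sin λ, sin φ).
The central angle between the endpoints is δ = arccos(p₁·p₂) ≈ 2.507 rad (143.7°). The total great-circle distance is δ·R ≈ 2.507 × 3959 ≈ 9926 mi, so the target fraction is f = 8000/9926 ≈ 0.806.
Interpolate at f ≈ 0.806 with slerp weights a = sin((1−f)δ)/sin δ ≈ 0.789, b = sin(fδ)/sin δ ≈ 1.519.
p = a·p₁ + b·p₂ ≈ (-0.068, -0.900, -0.430); φ = arcsin(p_z) ≈ -25.48°, λ = atan2(p_y, p_x) ≈ -94.32°.

≈ (25°S, 94°W)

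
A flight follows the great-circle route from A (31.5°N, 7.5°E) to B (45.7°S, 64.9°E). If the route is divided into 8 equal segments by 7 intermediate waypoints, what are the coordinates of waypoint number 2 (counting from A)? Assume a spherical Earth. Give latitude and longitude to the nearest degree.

From cos δ = sin φ₁ sin φ₂ + cos φ₁ cos φ₂ cos Δλ, the central angle is δ ≈ 1.624 rad (93.0°).
Interpolate at f = 2/8 with slerp weights a = sin((1−f)δ)/sin δ ≈ 0.940, b = sin(fδ)/sin δ ≈ 0.395.
p = a·p₁ + b·p₂ ≈ (0.912, 0.355, 0.208); φ = arcsin(p_z) ≈ 12.00°, λ = atan2(p_y, p_x) ≈ 21.26°.

≈ (12°N, 21°E)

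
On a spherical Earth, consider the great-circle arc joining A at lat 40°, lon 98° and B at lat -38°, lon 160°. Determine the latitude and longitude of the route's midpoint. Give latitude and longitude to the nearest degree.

≈ lat 1°, lon 129°

The haversine formula gives a central angle δ ≈ 1.683 rad (96.5°) between the endpoints.
Interpolate at f = 1/2 with slerp weights a = sin((1−f)δ)/sin δ ≈ 0.751, b = sin(fδ)/sin δ ≈ 0.751.
p = a·p₁ + b·p₂ ≈ (-0.636, 0.772, 0.020); φ = arcsin(p_z) ≈ 1.17°, λ = atan2(p_y, p_x) ≈ 129.49°.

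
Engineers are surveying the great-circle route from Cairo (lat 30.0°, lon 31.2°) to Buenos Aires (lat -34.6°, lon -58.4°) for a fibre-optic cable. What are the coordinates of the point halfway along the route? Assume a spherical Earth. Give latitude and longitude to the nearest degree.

Write both endpoints as unit vectors p₁, p₂ with components (cos φ cos λ, cos φ sin λ, sin φ).
The central angle between the endpoints is δ = arccos(p₁·p₂) ≈ 1.853 rad (106.2°).
Interpolate at f = 1/2 with slerp weights a = sin((1−f)δ)/sin δ ≈ 0.833, b = sin(fδ)/sin δ ≈ 0.833.
p = a·p₁ + b·p₂ ≈ (0.976, -0.210, -0.056); φ = arcsin(p_z) ≈ -3.24°, λ = atan2(p_y, p_x) ≈ -12.16°.

≈ lat -3°, lon -12°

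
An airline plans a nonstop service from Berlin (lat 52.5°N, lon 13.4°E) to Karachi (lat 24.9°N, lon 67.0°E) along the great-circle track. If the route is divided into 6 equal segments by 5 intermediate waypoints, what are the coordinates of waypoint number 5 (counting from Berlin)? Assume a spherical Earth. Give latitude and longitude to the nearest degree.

From cos δ = sin φ₁ sin φ₂ + cos φ₁ cos φ₂ cos Δλ, the central angle is δ ≈ 0.848 rad (48.6°).
Interpolate at f = 5/6 with slerp weights a = sin((1−f)δ)/sin δ ≈ 0.188, b = sin(fδ)/sin δ ≈ 0.866.
p = a·p₁ + b·p₂ ≈ (0.418, 0.749, 0.514); φ = arcsin(p_z) ≈ 30.90°, λ = atan2(p_y, p_x) ≈ 60.84°.

≈ lat 31°N, lon 61°E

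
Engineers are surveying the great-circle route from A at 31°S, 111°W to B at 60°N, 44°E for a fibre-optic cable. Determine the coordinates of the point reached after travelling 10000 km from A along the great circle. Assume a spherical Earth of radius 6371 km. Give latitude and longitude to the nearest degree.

≈ 52°N, 72°W

Write both endpoints as unit vectors p₁, p₂ with components (cos φ cos λ, cos φ sin λ, sin φ).
The central angle between the endpoints is δ = arccos(p₁·p₂) ≈ 2.558 rad (146.6°). The total great-circle distance is δ·R ≈ 2.558 × 6371 ≈ 16297 km, so the target fraction is f = 10000/16297 ≈ 0.614.
Interpolate at f ≈ 0.614 with slerp weights a = sin((1−f)δ)/sin δ ≈ 1.515, b = sin(fδ)/sin δ ≈ 1.815.
p = a·p₁ + b·p₂ ≈ (0.187, -0.582, 0.791); φ = arcsin(p_z) ≈ 52.28°, λ = atan2(p_y, p_x) ≈ -72.19°.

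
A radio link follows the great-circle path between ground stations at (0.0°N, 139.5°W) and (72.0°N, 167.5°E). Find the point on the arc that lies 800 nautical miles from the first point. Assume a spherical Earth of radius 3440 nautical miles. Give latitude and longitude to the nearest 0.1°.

From cos δ = sin φ₁ sin φ₂ + cos φ₁ cos φ₂ cos Δλ, the central angle is δ ≈ 1.384 rad (79.3°). The total great-circle distance is δ·R ≈ 1.384 × 3440 ≈ 4760 nmi, so the target fraction is f = 800/4760 ≈ 0.168.
Interpolate at f ≈ 0.168 with slerp weights a = sin((1−f)δ)/sin δ ≈ 0.929, b = sin(fδ)/sin δ ≈ 0.235.
p = a·p₁ + b·p₂ ≈ (-0.778, -0.588, 0.223); φ = arcsin(p_z) ≈ 12.89°, λ = atan2(p_y, p_x) ≈ -142.90°.

≈ (12.9°N, 142.9°W)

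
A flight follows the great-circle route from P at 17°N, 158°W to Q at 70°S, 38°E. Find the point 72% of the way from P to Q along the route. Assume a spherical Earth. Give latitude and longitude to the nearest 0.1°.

From cos δ = sin φ₁ sin φ₂ + cos φ₁ cos φ₂ cos Δλ, the central angle is δ ≈ 2.201 rad (126.1°).
Interpolate at f = 0.72 with slerp weights a = sin((1−f)δ)/sin δ ≈ 0.715, b = sin(fδ)/sin δ ≈ 1.237.
p = a·p₁ + b·p₂ ≈ (-0.301, 0.004, -0.954); φ = arcsin(p_z) ≈ -72.50°, λ = atan2(p_y, p_x) ≈ 179.17°.

≈ 72.5°S, 179.2°E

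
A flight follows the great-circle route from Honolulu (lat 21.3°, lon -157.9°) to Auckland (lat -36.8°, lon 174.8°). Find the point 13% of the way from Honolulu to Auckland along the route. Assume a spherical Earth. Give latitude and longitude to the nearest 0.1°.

≈ lat 13.7°, lon -161.4°

Write both endpoints as unit vectors p₁, p₂ with components (cos φ cos λ, cos φ sin λ, sin φ).
The central angle between the endpoints is δ = arccos(p₁·p₂) ≈ 1.109 rad (63.6°).
Interpolate at f = 0.13 with slerp weights a = sin((1−f)δ)/sin δ ≈ 0.918, b = sin(fδ)/sin δ ≈ 0.160.
p = a·p₁ + b·p₂ ≈ (-0.921, -0.310, 0.237); φ = arcsin(p_z) ≈ 13.73°, λ = atan2(p_y, p_x) ≈ -161.38°.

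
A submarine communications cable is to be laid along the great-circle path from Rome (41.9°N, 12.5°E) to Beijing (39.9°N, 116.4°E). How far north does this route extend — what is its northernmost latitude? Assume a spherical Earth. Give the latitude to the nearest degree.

≈ 55°N

The great circle lies in the plane with unit normal n̂ = (p₁ × p₂)/|p₁ × p₂|.
Here n̂_z ≈ +0.579; the vertex latitude is φ_max = arccos|n̂_z| ≈ 54.6°.
Check via Clairaut: cos φ_max = |cos φ₁| · sin C = cos(41.9°)·sin(51.1°) ≈ 0.579, again giving ≈ 54.6°.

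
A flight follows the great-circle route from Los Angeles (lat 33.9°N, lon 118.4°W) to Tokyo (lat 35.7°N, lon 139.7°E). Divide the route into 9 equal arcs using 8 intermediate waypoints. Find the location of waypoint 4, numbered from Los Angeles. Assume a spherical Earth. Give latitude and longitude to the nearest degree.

Convert each endpoint to a unit vector on the sphere (x = cos φ cos λ, y = cos φ sin λ, z = sin φ).
The central angle between the endpoints is δ = arccos(p₁·p₂) ≈ 1.383 rad (79.3°).
Interpolate at f = 4/9 with slerp weights a = sin((1−f)δ)/sin δ ≈ 0.707, b = sin(fδ)/sin δ ≈ 0.587.
p = a·p₁ + b·p₂ ≈ (-0.643, -0.208, 0.737); φ = arcsin(p_z) ≈ 47.49°, λ = atan2(p_y, p_x) ≈ -162.06°.

≈ lat 47°N, lon 162°W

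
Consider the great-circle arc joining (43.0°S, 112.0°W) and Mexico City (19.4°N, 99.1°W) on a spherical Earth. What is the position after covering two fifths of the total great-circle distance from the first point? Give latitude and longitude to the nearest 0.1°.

Convert each endpoint to a unit vector on the sphere (x = cos φ cos λ, y = cos φ sin λ, z = sin φ).
The central angle between the endpoints is δ = arccos(p₁·p₂) ≈ 1.109 rad (63.5°).
Interpolate at f = 2/5 with slerp weights a = sin((1−f)δ)/sin δ ≈ 0.690, b = sin(fδ)/sin δ ≈ 0.479.
p = a·p₁ + b·p₂ ≈ (-0.260, -0.914, -0.311); φ = arcsin(p_z) ≈ -18.12°, λ = atan2(p_y, p_x) ≈ -105.90°.

≈ (18.1°S, 105.9°W)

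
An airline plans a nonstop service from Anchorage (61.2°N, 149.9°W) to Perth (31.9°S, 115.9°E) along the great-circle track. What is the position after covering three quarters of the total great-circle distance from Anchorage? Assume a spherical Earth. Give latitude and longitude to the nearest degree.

Convert each endpoint to a unit vector on the sphere (x = cos φ cos λ, y = cos φ sin λ, z = sin φ).
The central angle between the endpoints is δ = arccos(p₁·p₂) ≈ 2.086 rad (119.5°).
Interpolate at f = 3/4 with slerp weights a = sin((1−f)δ)/sin δ ≈ 0.573, b = sin(fδ)/sin δ ≈ 1.149.
p = a·p₁ + b·p₂ ≈ (-0.665, 0.739, -0.106); φ = arcsin(p_z) ≈ -6.06°, λ = atan2(p_y, p_x) ≈ 131.96°.

≈ 6°S, 132°E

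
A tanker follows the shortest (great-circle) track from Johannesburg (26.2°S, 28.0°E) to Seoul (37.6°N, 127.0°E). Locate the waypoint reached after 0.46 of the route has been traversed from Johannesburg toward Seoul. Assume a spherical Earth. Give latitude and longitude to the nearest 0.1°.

≈ (5.8°N, 69.9°E)

The haversine formula gives a central angle δ ≈ 1.961 rad (112.4°) between the endpoints.
Interpolate at f = 0.46 with slerp weights a = sin((1−f)δ)/sin δ ≈ 0.943, b = sin(fδ)/sin δ ≈ 0.849.
p = a·p₁ + b·p₂ ≈ (0.342, 0.934, 0.101); φ = arcsin(p_z) ≈ 5.82°, λ = atan2(p_y, p_x) ≈ 69.87°.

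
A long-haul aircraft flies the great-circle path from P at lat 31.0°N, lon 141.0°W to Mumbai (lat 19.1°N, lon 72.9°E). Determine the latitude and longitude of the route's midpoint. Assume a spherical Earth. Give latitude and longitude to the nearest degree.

From cos δ = sin φ₁ sin φ₂ + cos φ₁ cos φ₂ cos Δλ, the central angle is δ ≈ 2.099 rad (120.2°).
Interpolate at f = 1/2 with slerp weights a = sin((1−f)δ)/sin δ ≈ 1.004, b = sin(fδ)/sin δ ≈ 1.004.
p = a·p₁ + b·p₂ ≈ (-0.390, 0.365, 0.845); φ = arcsin(p_z) ≈ 57.72°, λ = atan2(p_y, p_x) ≈ 136.87°.

≈ lat 58°N, lon 137°E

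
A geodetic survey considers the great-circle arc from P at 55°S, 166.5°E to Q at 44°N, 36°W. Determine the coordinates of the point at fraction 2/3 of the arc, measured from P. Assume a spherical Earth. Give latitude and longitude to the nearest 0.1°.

The haversine formula gives a central angle δ ≈ 2.825 rad (161.8°) between the endpoints.
Interpolate at f = 2/3 with slerp weights a = sin((1−f)δ)/sin δ ≈ 2.595, b = sin(fδ)/sin δ ≈ 3.054.
p = a·p₁ + b·p₂ ≈ (0.330, -0.944, -0.004); φ = arcsin(p_z) ≈ -0.23°, λ = atan2(p_y, p_x) ≈ -70.72°.

≈ 0.2°S, 70.7°W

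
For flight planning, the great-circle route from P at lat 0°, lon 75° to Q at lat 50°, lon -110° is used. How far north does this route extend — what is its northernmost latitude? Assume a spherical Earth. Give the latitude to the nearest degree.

The great circle lies in the plane with unit normal n̂ = (p₁ × p₂)/|p₁ × p₂|.
Here n̂_z ≈ +0.073; the vertex latitude is φ_max = arccos|n̂_z| ≈ 85.8°.

≈ 86°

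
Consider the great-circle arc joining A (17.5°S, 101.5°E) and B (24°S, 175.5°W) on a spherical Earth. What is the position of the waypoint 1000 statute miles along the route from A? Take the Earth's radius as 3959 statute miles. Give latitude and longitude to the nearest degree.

From cos δ = sin φ₁ sin φ₂ + cos φ₁ cos φ₂ cos Δλ, the central angle is δ ≈ 1.340 rad (76.8°). The total great-circle distance is δ·R ≈ 1.340 × 3959 ≈ 5306 mi, so the target fraction is f = 1000/5306 ≈ 0.188.
Interpolate at f ≈ 0.188 with slerp weights a = sin((1−f)δ)/sin δ ≈ 0.910, b = sin(fδ)/sin δ ≈ 0.257.
p = a·p₁ + b·p₂ ≈ (-0.407, 0.832, -0.378); φ = arcsin(p_z) ≈ -22.21°, λ = atan2(p_y, p_x) ≈ 116.06°.

≈ (22°S, 116°E)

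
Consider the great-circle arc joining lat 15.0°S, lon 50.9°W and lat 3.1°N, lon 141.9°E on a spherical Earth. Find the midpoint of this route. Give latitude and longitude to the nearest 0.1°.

The haversine formula gives a central angle δ ≈ 2.839 rad (162.7°) between the endpoints.
Interpolate at f = 1/2 with slerp weights a = sin((1−f)δ)/sin δ ≈ 3.316, b = sin(fδ)/sin δ ≈ 3.316.
p = a·p₁ + b·p₂ ≈ (-0.586, -0.443, -0.679); φ = arcsin(p_z) ≈ -42.77°, λ = atan2(p_y, p_x) ≈ -142.92°.

≈ lat 42.8°S, lon 142.9°W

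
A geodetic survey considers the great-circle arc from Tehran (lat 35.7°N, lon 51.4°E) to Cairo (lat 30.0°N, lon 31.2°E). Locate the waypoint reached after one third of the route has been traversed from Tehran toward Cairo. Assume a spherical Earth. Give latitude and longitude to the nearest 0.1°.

From cos δ = sin φ₁ sin φ₂ + cos φ₁ cos φ₂ cos Δλ, the central angle is δ ≈ 0.312 rad (17.9°).
Interpolate at f = 1/3 with slerp weights a = sin((1−f)δ)/sin δ ≈ 0.673, b = sin(fδ)/sin δ ≈ 0.338.
p = a·p₁ + b·p₂ ≈ (0.591, 0.579, 0.562); φ = arcsin(p_z) ≈ 34.17°, λ = atan2(p_y, p_x) ≈ 44.38°.

≈ lat 34.2°N, lon 44.4°E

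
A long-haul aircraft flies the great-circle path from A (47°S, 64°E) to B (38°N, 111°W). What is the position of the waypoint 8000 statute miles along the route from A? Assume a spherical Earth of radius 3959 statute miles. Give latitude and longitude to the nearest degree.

≈ (14°S, 94°W)

The haversine formula gives a central angle δ ≈ 2.972 rad (170.3°) between the endpoints. The total great-circle distance is δ·R ≈ 2.972 × 3959 ≈ 11766 mi, so the target fraction is f = 8000/11766 ≈ 0.680.
Interpolate at f ≈ 0.680 with slerp weights a = sin((1−f)δ)/sin δ ≈ 4.822, b = sin(fδ)/sin δ ≈ 5.333.
p = a·p₁ + b·p₂ ≈ (-0.065, -0.968, -0.243); φ = arcsin(p_z) ≈ -14.06°, λ = atan2(p_y, p_x) ≈ -93.81°.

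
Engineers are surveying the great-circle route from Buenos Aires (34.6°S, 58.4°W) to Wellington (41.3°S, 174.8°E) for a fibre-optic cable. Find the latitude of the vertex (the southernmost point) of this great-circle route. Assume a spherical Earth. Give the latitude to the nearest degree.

The great circle lies in the plane with unit normal n̂ = (p₁ × p₂)/|p₁ × p₂|.
Here n̂_z ≈ -0.495; the vertex latitude is φ_max = arccos|n̂_z| ≈ 60.3°.
Check via Clairaut: cos φ_max = |cos φ₁| · sin C = cos(34.6°)·sin(143.0°) ≈ 0.495, again giving ≈ 60.3°.

≈ 60°S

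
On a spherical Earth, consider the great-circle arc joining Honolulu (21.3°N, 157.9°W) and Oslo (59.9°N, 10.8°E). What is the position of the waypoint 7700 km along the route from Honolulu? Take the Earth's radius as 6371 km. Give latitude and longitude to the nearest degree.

≈ 85°N, 63°W

From cos δ = sin φ₁ sin φ₂ + cos φ₁ cos φ₂ cos Δλ, the central angle is δ ≈ 1.715 rad (98.3°). The total great-circle distance is δ·R ≈ 1.715 × 6371 ≈ 10928 km, so the target fraction is f = 7700/10928 ≈ 0.705.
Interpolate at f ≈ 0.705 with slerp weights a = sin((1−f)δ)/sin δ ≈ 0.490, b = sin(fδ)/sin δ ≈ 0.945.
p = a·p₁ + b·p₂ ≈ (0.042, -0.083, 0.996); φ = arcsin(p_z) ≈ 84.65°, λ = atan2(p_y, p_x) ≈ -63.05°.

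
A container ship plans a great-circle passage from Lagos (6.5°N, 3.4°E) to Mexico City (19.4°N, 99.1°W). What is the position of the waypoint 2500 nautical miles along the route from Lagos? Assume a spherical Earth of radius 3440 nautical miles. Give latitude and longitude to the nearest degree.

≈ 19°N, 38°W

From cos δ = sin φ₁ sin φ₂ + cos φ₁ cos φ₂ cos Δλ, the central angle is δ ≈ 1.737 rad (99.5°). The total great-circle distance is δ·R ≈ 1.737 × 3440 ≈ 5975 nmi, so the target fraction is f = 2500/5975 ≈ 0.418.
Interpolate at f ≈ 0.418 with slerp weights a = sin((1−f)δ)/sin δ ≈ 0.859, b = sin(fδ)/sin δ ≈ 0.674.
p = a·p₁ + b·p₂ ≈ (0.751, -0.577, 0.321); φ = arcsin(p_z) ≈ 18.72°, λ = atan2(p_y, p_x) ≈ -37.52°.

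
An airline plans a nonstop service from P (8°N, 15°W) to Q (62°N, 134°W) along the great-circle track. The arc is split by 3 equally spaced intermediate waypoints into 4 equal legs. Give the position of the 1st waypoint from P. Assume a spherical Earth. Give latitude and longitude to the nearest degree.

≈ (30°N, 26°W)

From cos δ = sin φ₁ sin φ₂ + cos φ₁ cos φ₂ cos Δλ, the central angle is δ ≈ 1.673 rad (95.9°).
Interpolate at f = 1/4 with slerp weights a = sin((1−f)δ)/sin δ ≈ 0.956, b = sin(fδ)/sin δ ≈ 0.408.
p = a·p₁ + b·p₂ ≈ (0.781, -0.383, 0.494); φ = arcsin(p_z) ≈ 29.58°, λ = atan2(p_y, p_x) ≈ -26.12°.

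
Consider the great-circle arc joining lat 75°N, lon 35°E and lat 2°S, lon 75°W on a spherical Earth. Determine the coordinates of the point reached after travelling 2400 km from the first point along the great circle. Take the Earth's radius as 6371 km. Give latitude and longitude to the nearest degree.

The haversine formula gives a central angle δ ≈ 1.693 rad (97.0°) between the endpoints. The total great-circle distance is δ·R ≈ 1.693 × 6371 ≈ 10788 km, so the target fraction is f = 2400/10788 ≈ 0.222.
Interpolate at f ≈ 0.222 with slerp weights a = sin((1−f)δ)/sin δ ≈ 0.975, b = sin(fδ)/sin δ ≈ 0.371.
p = a·p₁ + b·p₂ ≈ (0.303, -0.213, 0.929); φ = arcsin(p_z) ≈ 68.28°, λ = atan2(p_y, p_x) ≈ -35.14°.

≈ lat 68°N, lon 35°W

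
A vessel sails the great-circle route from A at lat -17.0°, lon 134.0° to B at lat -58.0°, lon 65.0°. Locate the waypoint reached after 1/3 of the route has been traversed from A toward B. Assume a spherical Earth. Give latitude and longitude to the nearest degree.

The haversine formula gives a central angle δ ≈ 1.127 rad (64.6°) between the endpoints.
Interpolate at f = 1/3 with slerp weights a = sin((1−f)δ)/sin δ ≈ 0.756, b = sin(fδ)/sin δ ≈ 0.406.
p = a·p₁ + b·p₂ ≈ (-0.411, 0.715, -0.565); φ = arcsin(p_z) ≈ -34.43°, λ = atan2(p_y, p_x) ≈ 119.90°.

≈ lat -34°, lon 120°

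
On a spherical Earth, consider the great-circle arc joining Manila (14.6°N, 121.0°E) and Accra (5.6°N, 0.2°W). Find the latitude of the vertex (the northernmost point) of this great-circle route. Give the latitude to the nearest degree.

≈ 21°N

The great circle lies in the plane with unit normal n̂ = (p₁ × p₂)/|p₁ × p₂|.
Here n̂_z ≈ -0.936; the vertex latitude is φ_max = arccos|n̂_z| ≈ 20.7°.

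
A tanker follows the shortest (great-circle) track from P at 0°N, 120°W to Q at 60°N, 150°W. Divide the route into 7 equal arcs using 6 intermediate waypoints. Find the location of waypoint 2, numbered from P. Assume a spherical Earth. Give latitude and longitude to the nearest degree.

Convert each endpoint to a unit vector on the sphere (x = cos φ cos λ, y = cos φ sin λ, z = sin φ).
The central angle between the endpoints is δ = arccos(p₁·p₂) ≈ 1.123 rad (64.3°).
Interpolate at f = 2/7 with slerp weights a = sin((1−f)δ)/sin δ ≈ 0.797, b = sin(fδ)/sin δ ≈ 0.350.
p = a·p₁ + b·p₂ ≈ (-0.550, -0.778, 0.303); φ = arcsin(p_z) ≈ 17.64°, λ = atan2(p_y, p_x) ≈ -125.27°.

≈ 18°N, 125°W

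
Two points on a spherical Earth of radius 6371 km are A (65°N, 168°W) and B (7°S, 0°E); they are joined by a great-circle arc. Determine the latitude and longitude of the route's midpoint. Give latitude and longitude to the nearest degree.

≈ (53°N, 9°W)

Write both endpoints as unit vectors p₁, p₂ with components (cos φ cos λ, cos φ sin λ, sin φ).
The central angle between the endpoints is δ = arccos(p₁·p₂) ≈ 2.119 rad (121.4°).
Interpolate at f = 1/2 with slerp weights a = sin((1−f)δ)/sin δ ≈ 1.021, b = sin(fδ)/sin δ ≈ 1.021.
p = a·p₁ + b·p₂ ≈ (0.592, -0.090, 0.801); φ = arcsin(p_z) ≈ 53.25°, λ = atan2(p_y, p_x) ≈ -8.63°.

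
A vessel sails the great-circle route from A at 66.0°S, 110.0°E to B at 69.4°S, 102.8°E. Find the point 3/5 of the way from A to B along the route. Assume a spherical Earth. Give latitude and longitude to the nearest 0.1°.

From cos δ = sin φ₁ sin φ₂ + cos φ₁ cos φ₂ cos Δλ, the central angle is δ ≈ 0.076 rad (4.4°).
Interpolate at f = 3/5 with slerp weights a = sin((1−f)δ)/sin δ ≈ 0.400, b = sin(fδ)/sin δ ≈ 0.600.
p = a·p₁ + b·p₂ ≈ (-0.102, 0.359, -0.928); φ = arcsin(p_z) ≈ -68.08°, λ = atan2(p_y, p_x) ≈ 105.93°.

≈ 68.1°S, 105.9°E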